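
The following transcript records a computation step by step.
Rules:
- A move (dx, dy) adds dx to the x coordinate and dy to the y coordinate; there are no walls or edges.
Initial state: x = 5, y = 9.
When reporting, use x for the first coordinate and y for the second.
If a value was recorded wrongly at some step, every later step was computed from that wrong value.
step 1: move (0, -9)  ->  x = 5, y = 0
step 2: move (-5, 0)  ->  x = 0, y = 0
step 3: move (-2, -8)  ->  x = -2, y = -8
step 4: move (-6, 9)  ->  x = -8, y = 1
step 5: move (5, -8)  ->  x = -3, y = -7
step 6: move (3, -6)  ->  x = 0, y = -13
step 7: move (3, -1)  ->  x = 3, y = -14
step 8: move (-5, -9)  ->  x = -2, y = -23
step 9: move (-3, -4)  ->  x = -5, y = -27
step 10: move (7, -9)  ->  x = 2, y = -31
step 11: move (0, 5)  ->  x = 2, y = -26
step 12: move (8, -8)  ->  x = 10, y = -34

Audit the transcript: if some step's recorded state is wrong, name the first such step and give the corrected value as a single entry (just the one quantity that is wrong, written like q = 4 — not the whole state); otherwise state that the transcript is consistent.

step 10, y = -36

1. x = 5 + (0) = 5, y = 9 + (-9) = 0 (confirmed correct)
2. x = 5 + (-5) = 0, y = 0 + (0) = 0 (no discrepancy)
3. x = 0 + (-2) = -2, y = 0 + (-8) = -8 (checks out)
4. x = -2 + (-6) = -8, y = -8 + (9) = 1 (agrees with the transcript)
5. x = -8 + (5) = -3, y = 1 + (-8) = -7 (exactly as logged)
6. x = -3 + (3) = 0, y = -7 + (-6) = -13 (same as recorded)
7. x = 0 + (3) = 3, y = -13 + (-1) = -14 (same as recorded)
8. x = 3 + (-5) = -2, y = -14 + (-9) = -23 (same as recorded)
9. x = -2 + (-3) = -5, y = -23 + (-4) = -27 (checks out)
10. x = -5 + (7) = 2, y = -27 + (-9) = -36 (the transcript has a different value)
First incorrect step: 10; the correct value is y = -36.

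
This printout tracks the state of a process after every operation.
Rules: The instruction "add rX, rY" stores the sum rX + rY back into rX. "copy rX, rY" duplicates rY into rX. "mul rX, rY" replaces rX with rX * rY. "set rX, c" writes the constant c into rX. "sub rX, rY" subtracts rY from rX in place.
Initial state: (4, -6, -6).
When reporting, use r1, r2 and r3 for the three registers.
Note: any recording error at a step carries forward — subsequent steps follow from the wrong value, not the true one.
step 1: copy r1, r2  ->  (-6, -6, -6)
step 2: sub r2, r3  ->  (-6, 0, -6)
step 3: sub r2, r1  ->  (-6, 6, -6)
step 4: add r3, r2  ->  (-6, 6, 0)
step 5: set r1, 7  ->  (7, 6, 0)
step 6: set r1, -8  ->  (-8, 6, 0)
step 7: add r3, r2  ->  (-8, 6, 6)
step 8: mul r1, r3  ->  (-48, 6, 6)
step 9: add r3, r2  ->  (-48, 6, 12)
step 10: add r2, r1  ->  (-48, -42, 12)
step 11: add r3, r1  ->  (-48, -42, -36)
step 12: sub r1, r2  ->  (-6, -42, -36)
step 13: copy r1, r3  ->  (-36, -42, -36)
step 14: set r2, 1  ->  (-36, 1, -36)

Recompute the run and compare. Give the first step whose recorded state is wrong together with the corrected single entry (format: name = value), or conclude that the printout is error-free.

no error

Step 1: r1 = -6 — same as recorded.
Step 2: r2 = -6 - -6 = 0 — consistent with the printout.
Step 3: r2 = 0 - -6 = 6 — matches.
Step 4: r3 = -6 + 6 = 0 — no discrepancy.
Step 5: r1 = 7 — exactly as logged.
Step 6: r1 = -8 — checks out.
Step 7: r3 = 0 + 6 = 6 — checks out.
Step 8: r1 = -8 * 6 = -48 — exactly as logged.
Step 9: r3 = 6 + 6 = 12 — same as recorded.
Step 10: r2 = 6 + -48 = -42 — no discrepancy.
Step 11: r3 = 12 + -48 = -36 — verified.
Step 12: r1 = -48 - -42 = -6 — matches.
Step 13: r1 = -36 — in agreement.
Step 14: r2 = 1 — consistent with the printout.
The whole run recomputes cleanly — no discrepancies.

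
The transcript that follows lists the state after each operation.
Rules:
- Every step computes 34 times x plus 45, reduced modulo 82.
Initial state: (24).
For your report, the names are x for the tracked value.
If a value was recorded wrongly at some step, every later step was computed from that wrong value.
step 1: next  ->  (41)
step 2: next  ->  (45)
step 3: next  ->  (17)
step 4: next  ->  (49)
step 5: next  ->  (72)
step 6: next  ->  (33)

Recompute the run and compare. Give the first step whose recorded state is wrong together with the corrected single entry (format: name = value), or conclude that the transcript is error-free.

step 5, x = 71

Step 1: x = (34*24 + 45) mod 82 = 41 — exactly as logged.
Step 2: x = (34*41 + 45) mod 82 = 45 — no discrepancy.
Step 3: x = (34*45 + 45) mod 82 = 17 — no discrepancy.
Step 4: x = (34*17 + 45) mod 82 = 49 — checks out.
Step 5: x = (34*49 + 45) mod 82 = 71 — the transcript has a different value.
Conclusion: step 5 carries the first error; the entry should be x = 71.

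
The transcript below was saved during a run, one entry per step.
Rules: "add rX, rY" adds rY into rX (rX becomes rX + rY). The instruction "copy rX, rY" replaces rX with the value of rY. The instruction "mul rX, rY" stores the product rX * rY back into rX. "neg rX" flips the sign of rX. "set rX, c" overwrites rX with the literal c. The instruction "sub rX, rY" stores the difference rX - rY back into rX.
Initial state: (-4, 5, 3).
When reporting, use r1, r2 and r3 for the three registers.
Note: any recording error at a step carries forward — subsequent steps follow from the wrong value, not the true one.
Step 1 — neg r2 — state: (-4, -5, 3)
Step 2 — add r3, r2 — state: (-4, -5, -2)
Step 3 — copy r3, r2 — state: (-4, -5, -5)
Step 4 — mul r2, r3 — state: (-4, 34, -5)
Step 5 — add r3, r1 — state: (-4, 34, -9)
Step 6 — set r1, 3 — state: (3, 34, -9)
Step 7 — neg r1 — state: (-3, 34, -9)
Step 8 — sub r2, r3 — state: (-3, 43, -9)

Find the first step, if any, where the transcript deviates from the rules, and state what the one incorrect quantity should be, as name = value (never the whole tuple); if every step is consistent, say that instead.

Step 1: r2 = -(5) = -5 — consistent with the transcript.
Step 2: r3 = 3 + -5 = -2 — checks out.
Step 3: r3 = -5 — same as recorded.
Step 4: r2 = -5 * -5 = 25 — a discrepancy with the transcript.
First deviation found at step 4; the corrected entry is r2 = 25.

step 4, r2 = 25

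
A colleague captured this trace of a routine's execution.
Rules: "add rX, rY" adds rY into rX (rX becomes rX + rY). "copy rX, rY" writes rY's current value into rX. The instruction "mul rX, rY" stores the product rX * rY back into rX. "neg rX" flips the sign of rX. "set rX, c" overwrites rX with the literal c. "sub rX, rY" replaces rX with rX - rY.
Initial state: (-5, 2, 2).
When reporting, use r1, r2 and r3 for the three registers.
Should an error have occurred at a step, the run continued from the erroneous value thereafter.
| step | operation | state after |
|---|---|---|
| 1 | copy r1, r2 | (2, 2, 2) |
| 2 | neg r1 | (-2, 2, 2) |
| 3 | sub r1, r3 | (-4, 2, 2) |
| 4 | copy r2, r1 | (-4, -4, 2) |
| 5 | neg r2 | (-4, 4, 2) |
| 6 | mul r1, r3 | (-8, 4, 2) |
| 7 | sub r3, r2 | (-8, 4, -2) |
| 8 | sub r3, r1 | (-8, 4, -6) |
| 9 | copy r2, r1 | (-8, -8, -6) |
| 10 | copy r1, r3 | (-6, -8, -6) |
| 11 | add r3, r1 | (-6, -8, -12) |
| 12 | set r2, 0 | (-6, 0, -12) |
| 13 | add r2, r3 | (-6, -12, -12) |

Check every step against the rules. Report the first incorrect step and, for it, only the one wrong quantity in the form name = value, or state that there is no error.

1. r1 = 2 (consistent with the trace)
2. r1 = -(2) = -2 (consistent with the trace)
3. r1 = -2 - 2 = -4 (no discrepancy)
4. r2 = -4 (consistent with the trace)
5. r2 = -(-4) = 4 (agrees with the trace)
6. r1 = -4 * 2 = -8 (agrees with the trace)
7. r3 = 2 - 4 = -2 (in agreement)
8. r3 = -2 - -8 = 6 (the recorded entry deviates here)
The earliest wrong entry is at step 8: it should read r3 = 6.

step 8, r3 = 6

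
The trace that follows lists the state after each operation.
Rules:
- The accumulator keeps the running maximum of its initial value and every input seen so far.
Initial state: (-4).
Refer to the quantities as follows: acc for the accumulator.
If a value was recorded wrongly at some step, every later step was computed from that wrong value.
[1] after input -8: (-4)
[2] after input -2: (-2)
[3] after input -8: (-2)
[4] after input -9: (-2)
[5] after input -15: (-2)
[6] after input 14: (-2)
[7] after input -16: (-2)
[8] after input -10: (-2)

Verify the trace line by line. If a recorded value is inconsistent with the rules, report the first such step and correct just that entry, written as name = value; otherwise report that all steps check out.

step 6, acc = 14

Recomputing the run from the initial state:
step 1: acc = -4
step 2: acc = -2
step 3: acc = -2
step 4: acc = -2
step 5: acc = -2
step 6: acc = 14
step 7: acc = 14
step 8: acc = 14
The first disagreement with the trace is at step 6, where the value should be acc = 14.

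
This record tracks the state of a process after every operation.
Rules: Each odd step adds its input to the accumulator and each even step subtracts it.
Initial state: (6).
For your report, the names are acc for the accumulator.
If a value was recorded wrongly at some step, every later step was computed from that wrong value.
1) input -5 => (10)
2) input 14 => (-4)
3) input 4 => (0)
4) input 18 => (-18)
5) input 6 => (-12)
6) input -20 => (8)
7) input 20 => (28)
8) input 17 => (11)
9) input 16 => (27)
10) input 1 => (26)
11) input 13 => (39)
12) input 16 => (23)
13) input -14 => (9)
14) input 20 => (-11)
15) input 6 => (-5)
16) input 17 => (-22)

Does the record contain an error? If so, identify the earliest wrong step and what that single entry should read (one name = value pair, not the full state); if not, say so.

1. acc = 6 + -5 = 1 (the record has a different value)
Conclusion: step 1 carries the first error; the entry should be acc = 1.

step 1, acc = 1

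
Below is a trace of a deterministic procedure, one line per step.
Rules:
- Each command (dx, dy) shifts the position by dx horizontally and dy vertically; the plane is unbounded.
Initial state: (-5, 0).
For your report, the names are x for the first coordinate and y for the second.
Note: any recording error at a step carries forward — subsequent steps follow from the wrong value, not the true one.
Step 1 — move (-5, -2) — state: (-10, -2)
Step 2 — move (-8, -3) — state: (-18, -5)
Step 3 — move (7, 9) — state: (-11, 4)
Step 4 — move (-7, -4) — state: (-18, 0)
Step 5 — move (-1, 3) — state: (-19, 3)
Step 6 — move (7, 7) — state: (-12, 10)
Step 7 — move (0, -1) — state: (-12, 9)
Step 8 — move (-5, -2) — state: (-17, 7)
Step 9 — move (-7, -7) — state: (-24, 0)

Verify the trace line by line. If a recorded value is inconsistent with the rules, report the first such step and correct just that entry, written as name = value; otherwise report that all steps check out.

no error

Recomputing the run from the initial state:
step 1: x = -10, y = -2
step 2: x = -18, y = -5
step 3: x = -11, y = 4
step 4: x = -18, y = 0
step 5: x = -19, y = 3
step 6: x = -12, y = 10
step 7: x = -12, y = 9
step 8: x = -17, y = 7
step 9: x = -24, y = 0
This matches the trace at every step.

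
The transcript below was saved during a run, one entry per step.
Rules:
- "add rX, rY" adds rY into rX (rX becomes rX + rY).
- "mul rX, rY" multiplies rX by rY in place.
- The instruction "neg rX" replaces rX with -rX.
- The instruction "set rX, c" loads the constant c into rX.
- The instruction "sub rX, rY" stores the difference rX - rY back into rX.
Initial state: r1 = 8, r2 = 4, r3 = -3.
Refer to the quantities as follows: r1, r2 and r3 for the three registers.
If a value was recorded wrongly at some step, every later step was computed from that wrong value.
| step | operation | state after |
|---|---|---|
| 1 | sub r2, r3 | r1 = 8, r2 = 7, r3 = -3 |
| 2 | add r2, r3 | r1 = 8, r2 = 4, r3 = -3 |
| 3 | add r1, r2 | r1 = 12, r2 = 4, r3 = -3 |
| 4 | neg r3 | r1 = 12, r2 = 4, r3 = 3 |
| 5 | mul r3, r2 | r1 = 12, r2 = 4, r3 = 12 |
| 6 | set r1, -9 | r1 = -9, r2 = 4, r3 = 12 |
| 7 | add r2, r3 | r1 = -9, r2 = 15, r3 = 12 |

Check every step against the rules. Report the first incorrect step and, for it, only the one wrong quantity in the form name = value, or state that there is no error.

step 1: r2 = 4 - -3 = 7 -> verified
step 2: r2 = 7 + -3 = 4 -> checks out
step 3: r1 = 8 + 4 = 12 -> checks out
step 4: r3 = -(-3) = 3 -> consistent with the transcript
step 5: r3 = 3 * 4 = 12 -> in agreement
step 6: r1 = -9 -> verified
step 7: r2 = 4 + 12 = 16 -> the transcript disagrees here
Conclusion: step 7 carries the first error; the entry should be r2 = 16.

step 7, r2 = 16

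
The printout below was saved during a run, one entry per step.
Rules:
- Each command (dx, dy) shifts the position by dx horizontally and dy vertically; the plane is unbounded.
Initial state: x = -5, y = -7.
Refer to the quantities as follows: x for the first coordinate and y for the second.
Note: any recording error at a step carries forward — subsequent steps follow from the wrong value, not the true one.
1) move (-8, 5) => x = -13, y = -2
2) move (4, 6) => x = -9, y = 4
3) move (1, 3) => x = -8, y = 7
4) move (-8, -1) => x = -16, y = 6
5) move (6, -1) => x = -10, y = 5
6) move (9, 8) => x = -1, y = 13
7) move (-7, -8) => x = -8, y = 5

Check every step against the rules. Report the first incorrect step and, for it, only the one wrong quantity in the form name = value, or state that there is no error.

step 1: x = -5 + (-8) = -13, y = -7 + (5) = -2 -> no discrepancy
step 2: x = -13 + (4) = -9, y = -2 + (6) = 4 -> agrees with the printout
step 3: x = -9 + (1) = -8, y = 4 + (3) = 7 -> no discrepancy
step 4: x = -8 + (-8) = -16, y = 7 + (-1) = 6 -> agrees with the printout
step 5: x = -16 + (6) = -10, y = 6 + (-1) = 5 -> checks out
step 6: x = -10 + (9) = -1, y = 5 + (8) = 13 -> checks out
step 7: x = -1 + (-7) = -8, y = 13 + (-8) = 5 -> consistent with the printout
Nothing is out of place; the run is error-free.

no error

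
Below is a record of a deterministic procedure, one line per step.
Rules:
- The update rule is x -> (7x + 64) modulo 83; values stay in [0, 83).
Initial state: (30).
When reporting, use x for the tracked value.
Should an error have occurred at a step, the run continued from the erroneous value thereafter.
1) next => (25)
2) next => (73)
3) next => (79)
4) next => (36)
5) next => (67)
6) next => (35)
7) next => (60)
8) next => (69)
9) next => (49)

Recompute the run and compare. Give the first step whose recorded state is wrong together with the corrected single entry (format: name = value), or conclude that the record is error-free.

step 1: x = (7*30 + 64) mod 83 = 25 -> exactly as logged
step 2: x = (7*25 + 64) mod 83 = 73 -> confirmed correct
step 3: x = (7*73 + 64) mod 83 = 77 -> the recorded entry deviates here
First deviation found at step 3; the corrected entry is x = 77.

step 3, x = 77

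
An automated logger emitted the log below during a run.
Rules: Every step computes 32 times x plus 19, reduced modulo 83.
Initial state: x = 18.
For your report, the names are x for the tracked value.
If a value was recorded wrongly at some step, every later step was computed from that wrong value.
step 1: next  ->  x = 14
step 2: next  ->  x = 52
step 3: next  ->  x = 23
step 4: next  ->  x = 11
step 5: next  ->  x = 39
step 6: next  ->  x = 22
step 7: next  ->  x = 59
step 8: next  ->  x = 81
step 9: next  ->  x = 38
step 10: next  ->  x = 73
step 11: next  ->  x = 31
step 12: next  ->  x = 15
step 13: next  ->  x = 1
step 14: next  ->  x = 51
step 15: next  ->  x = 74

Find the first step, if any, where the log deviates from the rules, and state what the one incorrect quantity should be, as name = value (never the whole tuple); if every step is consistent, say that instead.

step 4, x = 8

step 1: x = (32*18 + 19) mod 83 = 14 -> checks out
step 2: x = (32*14 + 19) mod 83 = 52 -> verified
step 3: x = (32*52 + 19) mod 83 = 23 -> matches
step 4: x = (32*23 + 19) mod 83 = 8 -> a discrepancy with the log
Conclusion: step 4 carries the first error; the entry should be x = 8.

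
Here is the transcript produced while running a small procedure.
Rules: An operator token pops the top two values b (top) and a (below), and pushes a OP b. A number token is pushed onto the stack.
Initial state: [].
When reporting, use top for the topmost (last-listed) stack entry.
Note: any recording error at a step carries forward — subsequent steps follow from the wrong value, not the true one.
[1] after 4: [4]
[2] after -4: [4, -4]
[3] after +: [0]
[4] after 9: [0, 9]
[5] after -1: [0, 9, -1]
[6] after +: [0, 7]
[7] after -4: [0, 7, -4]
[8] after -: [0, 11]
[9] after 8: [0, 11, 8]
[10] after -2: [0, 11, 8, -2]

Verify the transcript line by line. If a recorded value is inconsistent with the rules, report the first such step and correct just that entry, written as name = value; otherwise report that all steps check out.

Step 1: push 4: top = 4 — consistent with the transcript.
Step 2: push -4: top = -4 — checks out.
Step 3: 4 + -4 = 0 — verified.
Step 4: push 9: top = 9 — consistent with the transcript.
Step 5: push -1: top = -1 — confirmed correct.
Step 6: 9 + -1 = 8 — the transcript disagrees here.
First incorrect step: 6; the correct value is top = 8.

step 6, top = 8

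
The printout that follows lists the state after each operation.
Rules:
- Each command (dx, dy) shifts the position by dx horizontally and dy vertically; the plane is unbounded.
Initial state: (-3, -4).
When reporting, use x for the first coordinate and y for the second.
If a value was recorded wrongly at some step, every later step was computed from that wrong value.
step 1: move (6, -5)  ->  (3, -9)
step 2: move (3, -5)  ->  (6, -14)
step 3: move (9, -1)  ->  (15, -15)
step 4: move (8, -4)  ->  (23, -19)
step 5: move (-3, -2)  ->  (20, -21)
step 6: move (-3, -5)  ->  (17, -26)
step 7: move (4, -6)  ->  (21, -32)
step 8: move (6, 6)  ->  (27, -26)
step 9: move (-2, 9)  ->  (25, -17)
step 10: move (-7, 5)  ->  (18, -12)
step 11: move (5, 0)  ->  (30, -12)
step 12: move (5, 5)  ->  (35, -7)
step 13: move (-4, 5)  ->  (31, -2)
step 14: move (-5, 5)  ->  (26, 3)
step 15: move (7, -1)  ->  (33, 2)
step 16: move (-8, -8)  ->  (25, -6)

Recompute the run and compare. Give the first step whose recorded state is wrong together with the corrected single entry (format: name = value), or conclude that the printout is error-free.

Recomputing the run from the initial state:
step 1: x = 3, y = -9
step 2: x = 6, y = -14
step 3: x = 15, y = -15
step 4: x = 23, y = -19
step 5: x = 20, y = -21
step 6: x = 17, y = -26
step 7: x = 21, y = -32
step 8: x = 27, y = -26
step 9: x = 25, y = -17
step 10: x = 18, y = -12
step 11: x = 23, y = -12
step 12: x = 28, y = -7
step 13: x = 24, y = -2
step 14: x = 19, y = 3
step 15: x = 26, y = 2
step 16: x = 18, y = -6
The first disagreement with the printout is at step 11, where the value should be x = 23.

step 11, x = 23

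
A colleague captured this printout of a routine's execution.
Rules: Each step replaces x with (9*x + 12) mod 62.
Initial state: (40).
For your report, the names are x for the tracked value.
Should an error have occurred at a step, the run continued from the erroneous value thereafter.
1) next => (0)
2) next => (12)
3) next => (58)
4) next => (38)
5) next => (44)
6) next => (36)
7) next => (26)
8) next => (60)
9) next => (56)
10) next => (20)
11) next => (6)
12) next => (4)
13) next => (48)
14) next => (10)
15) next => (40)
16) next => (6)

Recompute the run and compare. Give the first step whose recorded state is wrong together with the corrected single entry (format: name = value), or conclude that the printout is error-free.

step 1: x = (9*40 + 12) mod 62 = 0 -> verified
step 2: x = (9*0 + 12) mod 62 = 12 -> same as recorded
step 3: x = (9*12 + 12) mod 62 = 58 -> exactly as logged
step 4: x = (9*58 + 12) mod 62 = 38 -> exactly as logged
step 5: x = (9*38 + 12) mod 62 = 44 -> matches
step 6: x = (9*44 + 12) mod 62 = 36 -> checks out
step 7: x = (9*36 + 12) mod 62 = 26 -> exactly as logged
step 8: x = (9*26 + 12) mod 62 = 60 -> no discrepancy
step 9: x = (9*60 + 12) mod 62 = 56 -> checks out
step 10: x = (9*56 + 12) mod 62 = 20 -> no discrepancy
step 11: x = (9*20 + 12) mod 62 = 6 -> verified
step 12: x = (9*6 + 12) mod 62 = 4 -> in agreement
step 13: x = (9*4 + 12) mod 62 = 48 -> in agreement
step 14: x = (9*48 + 12) mod 62 = 10 -> same as recorded
step 15: x = (9*10 + 12) mod 62 = 40 -> consistent with the printout
step 16: x = (9*40 + 12) mod 62 = 0 -> the entry is off here
First deviation found at step 16; the corrected entry is x = 0.

step 16, x = 0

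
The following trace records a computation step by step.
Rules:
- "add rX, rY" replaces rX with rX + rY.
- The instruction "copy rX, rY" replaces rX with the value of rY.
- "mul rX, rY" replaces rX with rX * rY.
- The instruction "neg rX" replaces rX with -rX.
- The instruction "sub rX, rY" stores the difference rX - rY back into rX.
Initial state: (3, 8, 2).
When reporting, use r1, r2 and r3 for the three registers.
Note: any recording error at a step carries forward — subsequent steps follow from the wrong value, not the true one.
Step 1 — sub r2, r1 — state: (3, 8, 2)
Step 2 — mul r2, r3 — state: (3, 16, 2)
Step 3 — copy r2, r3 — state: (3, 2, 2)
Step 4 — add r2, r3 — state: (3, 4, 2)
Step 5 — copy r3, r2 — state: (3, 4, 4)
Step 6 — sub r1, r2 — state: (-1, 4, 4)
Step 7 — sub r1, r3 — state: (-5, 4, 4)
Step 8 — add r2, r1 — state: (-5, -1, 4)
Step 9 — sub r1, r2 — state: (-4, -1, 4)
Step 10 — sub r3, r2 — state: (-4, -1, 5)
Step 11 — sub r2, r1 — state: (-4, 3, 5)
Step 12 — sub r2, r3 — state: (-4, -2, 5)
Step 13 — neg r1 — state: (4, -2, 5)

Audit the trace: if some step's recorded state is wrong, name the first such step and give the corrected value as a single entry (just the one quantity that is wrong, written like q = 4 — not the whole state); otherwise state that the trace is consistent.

Recomputing the run from the initial state:
step 1: r1 = 3, r2 = 5, r3 = 2
step 2: r1 = 3, r2 = 10, r3 = 2
step 3: r1 = 3, r2 = 2, r3 = 2
step 4: r1 = 3, r2 = 4, r3 = 2
step 5: r1 = 3, r2 = 4, r3 = 4
step 6: r1 = -1, r2 = 4, r3 = 4
step 7: r1 = -5, r2 = 4, r3 = 4
step 8: r1 = -5, r2 = -1, r3 = 4
step 9: r1 = -4, r2 = -1, r3 = 4
step 10: r1 = -4, r2 = -1, r3 = 5
step 11: r1 = -4, r2 = 3, r3 = 5
step 12: r1 = -4, r2 = -2, r3 = 5
step 13: r1 = 4, r2 = -2, r3 = 5
The first disagreement with the trace is at step 1, where the value should be r2 = 5.

step 1, r2 = 5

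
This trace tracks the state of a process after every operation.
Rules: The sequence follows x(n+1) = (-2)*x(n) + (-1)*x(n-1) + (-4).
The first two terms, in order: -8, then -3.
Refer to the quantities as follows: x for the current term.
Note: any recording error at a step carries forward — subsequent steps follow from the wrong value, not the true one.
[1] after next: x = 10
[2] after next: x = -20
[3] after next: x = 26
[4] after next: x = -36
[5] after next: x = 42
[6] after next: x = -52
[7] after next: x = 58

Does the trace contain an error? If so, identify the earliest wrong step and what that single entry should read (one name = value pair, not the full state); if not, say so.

Recomputing the run from the initial state:
step 1: x = 10
step 2: x = -21
step 3: x = 28
step 4: x = -39
step 5: x = 46
step 6: x = -57
step 7: x = 64
The first disagreement with the trace is at step 2, where the value should be x = -21.

step 2, x = -21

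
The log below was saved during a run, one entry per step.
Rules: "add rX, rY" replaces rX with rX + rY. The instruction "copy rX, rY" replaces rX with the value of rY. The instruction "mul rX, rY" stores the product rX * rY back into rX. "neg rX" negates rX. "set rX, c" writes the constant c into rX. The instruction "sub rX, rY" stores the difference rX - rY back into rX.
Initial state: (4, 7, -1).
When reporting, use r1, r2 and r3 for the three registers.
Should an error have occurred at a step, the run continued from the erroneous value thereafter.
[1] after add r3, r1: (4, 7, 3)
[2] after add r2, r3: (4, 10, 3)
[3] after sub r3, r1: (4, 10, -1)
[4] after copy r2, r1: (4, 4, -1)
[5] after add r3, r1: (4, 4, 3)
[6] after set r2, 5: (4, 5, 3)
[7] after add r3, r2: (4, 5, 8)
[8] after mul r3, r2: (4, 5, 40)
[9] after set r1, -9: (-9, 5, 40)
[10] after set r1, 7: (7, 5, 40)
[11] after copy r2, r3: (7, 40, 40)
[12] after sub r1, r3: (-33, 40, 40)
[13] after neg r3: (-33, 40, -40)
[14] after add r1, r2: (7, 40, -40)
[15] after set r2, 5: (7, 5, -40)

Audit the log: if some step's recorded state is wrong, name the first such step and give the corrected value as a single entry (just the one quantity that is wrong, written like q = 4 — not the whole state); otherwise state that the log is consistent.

no error

1. r3 = -1 + 4 = 3 (confirmed correct)
2. r2 = 7 + 3 = 10 (confirmed correct)
3. r3 = 3 - 4 = -1 (exactly as logged)
4. r2 = 4 (verified)
5. r3 = -1 + 4 = 3 (confirmed correct)
6. r2 = 5 (exactly as logged)
7. r3 = 3 + 5 = 8 (no discrepancy)
8. r3 = 8 * 5 = 40 (agrees with the log)
9. r1 = -9 (checks out)
10. r1 = 7 (matches)
11. r2 = 40 (no discrepancy)
12. r1 = 7 - 40 = -33 (consistent with the log)
13. r3 = -(40) = -40 (in agreement)
14. r1 = -33 + 40 = 7 (same as recorded)
15. r2 = 5 (consistent with the log)
Every step is consistent.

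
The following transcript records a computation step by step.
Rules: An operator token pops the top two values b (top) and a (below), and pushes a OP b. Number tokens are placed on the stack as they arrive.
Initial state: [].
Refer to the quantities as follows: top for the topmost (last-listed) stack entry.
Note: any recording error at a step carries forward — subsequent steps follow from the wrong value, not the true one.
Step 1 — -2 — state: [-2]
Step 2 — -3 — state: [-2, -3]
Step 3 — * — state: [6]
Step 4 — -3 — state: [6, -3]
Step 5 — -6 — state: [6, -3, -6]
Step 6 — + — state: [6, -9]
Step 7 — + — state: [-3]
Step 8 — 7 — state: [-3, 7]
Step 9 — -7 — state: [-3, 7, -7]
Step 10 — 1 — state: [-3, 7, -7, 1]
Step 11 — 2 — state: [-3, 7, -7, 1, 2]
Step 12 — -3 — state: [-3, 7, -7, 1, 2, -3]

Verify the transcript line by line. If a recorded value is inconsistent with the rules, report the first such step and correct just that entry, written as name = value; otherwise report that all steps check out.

Recomputing the run from the initial state:
step 1: [-2]
step 2: [-2, -3]
step 3: [6]
step 4: [6, -3]
step 5: [6, -3, -6]
step 6: [6, -9]
step 7: [-3]
step 8: [-3, 7]
step 9: [-3, 7, -7]
step 10: [-3, 7, -7, 1]
step 11: [-3, 7, -7, 1, 2]
step 12: [-3, 7, -7, 1, 2, -3]
This matches the transcript at every step.

no error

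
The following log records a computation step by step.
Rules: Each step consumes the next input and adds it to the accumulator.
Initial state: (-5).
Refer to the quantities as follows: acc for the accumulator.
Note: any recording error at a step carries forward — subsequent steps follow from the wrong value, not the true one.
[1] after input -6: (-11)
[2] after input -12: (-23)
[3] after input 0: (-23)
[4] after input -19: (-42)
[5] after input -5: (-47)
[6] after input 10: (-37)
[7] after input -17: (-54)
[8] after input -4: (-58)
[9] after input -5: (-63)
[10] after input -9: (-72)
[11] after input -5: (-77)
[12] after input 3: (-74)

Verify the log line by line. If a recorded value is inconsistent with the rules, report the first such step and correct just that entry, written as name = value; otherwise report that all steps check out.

step 1: acc = -5 + -6 = -11 -> matches
step 2: acc = -11 + -12 = -23 -> consistent with the log
step 3: acc = -23 + 0 = -23 -> checks out
step 4: acc = -23 + -19 = -42 -> exactly as logged
step 5: acc = -42 + -5 = -47 -> agrees with the log
step 6: acc = -47 + 10 = -37 -> same as recorded
step 7: acc = -37 + -17 = -54 -> agrees with the log
step 8: acc = -54 + -4 = -58 -> agrees with the log
step 9: acc = -58 + -5 = -63 -> agrees with the log
step 10: acc = -63 + -9 = -72 -> no discrepancy
step 11: acc = -72 + -5 = -77 -> agrees with the log
step 12: acc = -77 + 3 = -74 -> checks out
Each recorded entry agrees with the recomputation.

no error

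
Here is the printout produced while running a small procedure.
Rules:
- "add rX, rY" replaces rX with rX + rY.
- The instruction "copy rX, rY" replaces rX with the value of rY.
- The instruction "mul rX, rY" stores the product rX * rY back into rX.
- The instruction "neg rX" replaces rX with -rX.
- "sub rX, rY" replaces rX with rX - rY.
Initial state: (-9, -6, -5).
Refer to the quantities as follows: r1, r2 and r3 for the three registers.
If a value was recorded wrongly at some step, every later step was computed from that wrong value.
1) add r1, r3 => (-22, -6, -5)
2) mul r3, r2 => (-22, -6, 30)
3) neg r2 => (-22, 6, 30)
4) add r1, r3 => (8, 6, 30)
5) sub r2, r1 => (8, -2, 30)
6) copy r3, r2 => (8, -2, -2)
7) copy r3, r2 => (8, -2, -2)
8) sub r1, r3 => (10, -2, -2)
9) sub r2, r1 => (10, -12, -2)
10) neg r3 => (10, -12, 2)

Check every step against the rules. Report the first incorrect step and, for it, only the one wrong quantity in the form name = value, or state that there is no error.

step 1: r1 = -9 + -5 = -14 -> the printout has a different value
Conclusion: step 1 carries the first error; the entry should be r1 = -14.

step 1, r1 = -14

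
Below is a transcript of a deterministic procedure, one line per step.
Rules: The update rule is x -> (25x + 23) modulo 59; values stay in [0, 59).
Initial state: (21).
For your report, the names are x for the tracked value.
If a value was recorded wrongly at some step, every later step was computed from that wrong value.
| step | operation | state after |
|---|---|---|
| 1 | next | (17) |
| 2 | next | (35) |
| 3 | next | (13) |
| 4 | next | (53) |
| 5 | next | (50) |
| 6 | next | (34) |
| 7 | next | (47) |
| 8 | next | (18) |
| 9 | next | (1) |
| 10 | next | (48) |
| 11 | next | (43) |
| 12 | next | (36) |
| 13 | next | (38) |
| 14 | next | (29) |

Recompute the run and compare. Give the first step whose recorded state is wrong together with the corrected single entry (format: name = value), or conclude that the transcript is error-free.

no error

Step 1: x = (25*21 + 23) mod 59 = 17 — in agreement.
Step 2: x = (25*17 + 23) mod 59 = 35 — no discrepancy.
Step 3: x = (25*35 + 23) mod 59 = 13 — no discrepancy.
Step 4: x = (25*13 + 23) mod 59 = 53 — in agreement.
Step 5: x = (25*53 + 23) mod 59 = 50 — agrees with the transcript.
Step 6: x = (25*50 + 23) mod 59 = 34 — same as recorded.
Step 7: x = (25*34 + 23) mod 59 = 47 — matches.
Step 8: x = (25*47 + 23) mod 59 = 18 — agrees with the transcript.
Step 9: x = (25*18 + 23) mod 59 = 1 — agrees with the transcript.
Step 10: x = (25*1 + 23) mod 59 = 48 — agrees with the transcript.
Step 11: x = (25*48 + 23) mod 59 = 43 — verified.
Step 12: x = (25*43 + 23) mod 59 = 36 — same as recorded.
Step 13: x = (25*36 + 23) mod 59 = 38 — verified.
Step 14: x = (25*38 + 23) mod 59 = 29 — exactly as logged.
All entries verified; no error found.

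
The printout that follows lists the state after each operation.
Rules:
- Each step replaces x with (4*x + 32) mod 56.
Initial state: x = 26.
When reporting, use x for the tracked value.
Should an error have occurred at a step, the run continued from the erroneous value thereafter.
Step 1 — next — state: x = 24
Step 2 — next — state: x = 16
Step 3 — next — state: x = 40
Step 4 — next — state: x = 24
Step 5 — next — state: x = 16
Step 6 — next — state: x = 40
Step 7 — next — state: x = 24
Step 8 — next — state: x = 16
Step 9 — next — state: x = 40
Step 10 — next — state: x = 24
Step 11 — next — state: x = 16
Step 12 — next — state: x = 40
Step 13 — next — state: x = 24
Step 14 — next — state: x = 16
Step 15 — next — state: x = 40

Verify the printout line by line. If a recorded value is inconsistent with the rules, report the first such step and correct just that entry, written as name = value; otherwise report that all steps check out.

no error

1. x = (4*26 + 32) mod 56 = 24 (matches)
2. x = (4*24 + 32) mod 56 = 16 (same as recorded)
3. x = (4*16 + 32) mod 56 = 40 (exactly as logged)
4. x = (4*40 + 32) mod 56 = 24 (checks out)
5. x = (4*24 + 32) mod 56 = 16 (exactly as logged)
6. x = (4*16 + 32) mod 56 = 40 (exactly as logged)
7. x = (4*40 + 32) mod 56 = 24 (consistent with the printout)
8. x = (4*24 + 32) mod 56 = 16 (no discrepancy)
9. x = (4*16 + 32) mod 56 = 40 (same as recorded)
10. x = (4*40 + 32) mod 56 = 24 (checks out)
11. x = (4*24 + 32) mod 56 = 16 (checks out)
12. x = (4*16 + 32) mod 56 = 40 (agrees with the printout)
13. x = (4*40 + 32) mod 56 = 24 (verified)
14. x = (4*24 + 32) mod 56 = 16 (consistent with the printout)
15. x = (4*16 + 32) mod 56 = 40 (same as recorded)
No step deviates from the rules.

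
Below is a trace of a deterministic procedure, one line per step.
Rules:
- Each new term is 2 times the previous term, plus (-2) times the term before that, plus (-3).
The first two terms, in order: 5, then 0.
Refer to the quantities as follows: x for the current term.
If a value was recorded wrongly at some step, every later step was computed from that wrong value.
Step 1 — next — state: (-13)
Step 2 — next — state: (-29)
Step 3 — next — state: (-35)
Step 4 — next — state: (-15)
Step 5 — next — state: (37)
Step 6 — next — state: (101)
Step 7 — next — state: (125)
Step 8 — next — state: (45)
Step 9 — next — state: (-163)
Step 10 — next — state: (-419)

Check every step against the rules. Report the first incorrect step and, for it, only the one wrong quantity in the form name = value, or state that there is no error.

1. x = 2*(0) + (-2)*(5) + (-3) = -13 (confirmed correct)
2. x = 2*(-13) + (-2)*(0) + (-3) = -29 (checks out)
3. x = 2*(-29) + (-2)*(-13) + (-3) = -35 (confirmed correct)
4. x = 2*(-35) + (-2)*(-29) + (-3) = -15 (checks out)
5. x = 2*(-15) + (-2)*(-35) + (-3) = 37 (no discrepancy)
6. x = 2*(37) + (-2)*(-15) + (-3) = 101 (agrees with the trace)
7. x = 2*(101) + (-2)*(37) + (-3) = 125 (exactly as logged)
8. x = 2*(125) + (-2)*(101) + (-3) = 45 (verified)
9. x = 2*(45) + (-2)*(125) + (-3) = -163 (matches)
10. x = 2*(-163) + (-2)*(45) + (-3) = -419 (same as recorded)
The whole run recomputes cleanly — no discrepancies.

no error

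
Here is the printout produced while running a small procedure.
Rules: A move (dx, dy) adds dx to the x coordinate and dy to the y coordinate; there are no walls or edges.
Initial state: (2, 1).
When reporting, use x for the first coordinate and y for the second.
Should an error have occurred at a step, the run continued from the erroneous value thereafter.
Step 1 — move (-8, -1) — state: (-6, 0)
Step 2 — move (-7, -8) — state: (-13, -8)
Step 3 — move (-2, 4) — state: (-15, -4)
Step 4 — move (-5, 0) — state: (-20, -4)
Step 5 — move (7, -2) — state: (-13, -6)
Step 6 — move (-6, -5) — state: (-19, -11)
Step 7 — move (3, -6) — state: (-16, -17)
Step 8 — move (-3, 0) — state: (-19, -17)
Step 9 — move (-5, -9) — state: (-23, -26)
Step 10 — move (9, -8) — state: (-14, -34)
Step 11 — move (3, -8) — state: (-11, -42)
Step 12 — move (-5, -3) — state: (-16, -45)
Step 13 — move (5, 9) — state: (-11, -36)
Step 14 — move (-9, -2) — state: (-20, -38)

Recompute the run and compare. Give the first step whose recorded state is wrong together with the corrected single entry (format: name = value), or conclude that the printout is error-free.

step 9, x = -24

Recomputing the run from the initial state:
step 1: x = -6, y = 0
step 2: x = -13, y = -8
step 3: x = -15, y = -4
step 4: x = -20, y = -4
step 5: x = -13, y = -6
step 6: x = -19, y = -11
step 7: x = -16, y = -17
step 8: x = -19, y = -17
step 9: x = -24, y = -26
step 10: x = -15, y = -34
step 11: x = -12, y = -42
step 12: x = -17, y = -45
step 13: x = -12, y = -36
step 14: x = -21, y = -38
The first disagreement with the printout is at step 9, where the value should be x = -24.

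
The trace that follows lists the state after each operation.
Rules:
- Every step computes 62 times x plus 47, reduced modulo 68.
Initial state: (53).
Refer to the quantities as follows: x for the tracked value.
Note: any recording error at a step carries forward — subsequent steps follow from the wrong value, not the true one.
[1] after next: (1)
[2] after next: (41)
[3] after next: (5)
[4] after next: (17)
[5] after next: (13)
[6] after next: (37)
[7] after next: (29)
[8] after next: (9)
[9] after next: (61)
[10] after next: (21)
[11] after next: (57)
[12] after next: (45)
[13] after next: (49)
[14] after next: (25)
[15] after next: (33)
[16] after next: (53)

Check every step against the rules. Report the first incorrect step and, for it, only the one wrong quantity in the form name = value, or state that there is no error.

1. x = (62*53 + 47) mod 68 = 1 (consistent with the trace)
2. x = (62*1 + 47) mod 68 = 41 (checks out)
3. x = (62*41 + 47) mod 68 = 5 (same as recorded)
4. x = (62*5 + 47) mod 68 = 17 (exactly as logged)
5. x = (62*17 + 47) mod 68 = 13 (exactly as logged)
6. x = (62*13 + 47) mod 68 = 37 (in agreement)
7. x = (62*37 + 47) mod 68 = 29 (no discrepancy)
8. x = (62*29 + 47) mod 68 = 9 (matches)
9. x = (62*9 + 47) mod 68 = 61 (verified)
10. x = (62*61 + 47) mod 68 = 21 (consistent with the trace)
11. x = (62*21 + 47) mod 68 = 57 (agrees with the trace)
12. x = (62*57 + 47) mod 68 = 45 (exactly as logged)
13. x = (62*45 + 47) mod 68 = 49 (agrees with the trace)
14. x = (62*49 + 47) mod 68 = 25 (in agreement)
15. x = (62*25 + 47) mod 68 = 33 (matches)
16. x = (62*33 + 47) mod 68 = 53 (same as recorded)
Every step is consistent.

no error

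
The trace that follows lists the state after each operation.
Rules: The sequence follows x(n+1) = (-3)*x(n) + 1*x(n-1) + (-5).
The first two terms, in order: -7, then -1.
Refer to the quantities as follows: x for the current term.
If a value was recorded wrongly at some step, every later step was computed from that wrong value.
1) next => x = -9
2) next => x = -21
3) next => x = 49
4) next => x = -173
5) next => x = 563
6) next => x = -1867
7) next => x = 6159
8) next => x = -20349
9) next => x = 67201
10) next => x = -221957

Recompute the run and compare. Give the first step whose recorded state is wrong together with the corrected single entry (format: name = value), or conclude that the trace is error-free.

Recomputing the run from the initial state:
step 1: x = -9
step 2: x = 21
step 3: x = -77
step 4: x = 247
step 5: x = -823
step 6: x = 2711
step 7: x = -8961
step 8: x = 29589
step 9: x = -97733
step 10: x = 322783
The first disagreement with the trace is at step 2, where the value should be x = 21.

step 2, x = 21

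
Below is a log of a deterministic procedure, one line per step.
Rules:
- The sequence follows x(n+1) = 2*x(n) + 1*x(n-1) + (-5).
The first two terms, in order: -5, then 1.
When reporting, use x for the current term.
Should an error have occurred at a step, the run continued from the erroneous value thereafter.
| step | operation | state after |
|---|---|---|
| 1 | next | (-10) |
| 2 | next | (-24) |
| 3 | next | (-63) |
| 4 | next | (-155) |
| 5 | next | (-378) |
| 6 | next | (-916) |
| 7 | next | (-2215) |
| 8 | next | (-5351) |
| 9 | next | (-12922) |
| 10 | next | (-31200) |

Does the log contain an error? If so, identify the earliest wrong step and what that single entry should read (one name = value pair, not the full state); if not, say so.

step 1: x = 2*(1) + (1)*(-5) + (-5) = -8 -> the log has a different value
So the first discrepancy is step 1, where the right value is x = -8.

step 1, x = -8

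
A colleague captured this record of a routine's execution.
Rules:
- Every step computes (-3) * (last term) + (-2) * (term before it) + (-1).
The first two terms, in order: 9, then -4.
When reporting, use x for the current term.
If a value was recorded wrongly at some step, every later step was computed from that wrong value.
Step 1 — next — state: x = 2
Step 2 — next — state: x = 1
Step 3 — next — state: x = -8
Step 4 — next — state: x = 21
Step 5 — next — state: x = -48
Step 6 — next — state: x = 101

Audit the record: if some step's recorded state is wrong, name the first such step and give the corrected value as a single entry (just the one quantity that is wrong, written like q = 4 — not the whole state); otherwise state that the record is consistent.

step 1, x = -7

Step 1: x = -3*(-4) + (-2)*(9) + (-1) = -7 — the record disagrees here.
Conclusion: step 1 carries the first error; the entry should be x = -7.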